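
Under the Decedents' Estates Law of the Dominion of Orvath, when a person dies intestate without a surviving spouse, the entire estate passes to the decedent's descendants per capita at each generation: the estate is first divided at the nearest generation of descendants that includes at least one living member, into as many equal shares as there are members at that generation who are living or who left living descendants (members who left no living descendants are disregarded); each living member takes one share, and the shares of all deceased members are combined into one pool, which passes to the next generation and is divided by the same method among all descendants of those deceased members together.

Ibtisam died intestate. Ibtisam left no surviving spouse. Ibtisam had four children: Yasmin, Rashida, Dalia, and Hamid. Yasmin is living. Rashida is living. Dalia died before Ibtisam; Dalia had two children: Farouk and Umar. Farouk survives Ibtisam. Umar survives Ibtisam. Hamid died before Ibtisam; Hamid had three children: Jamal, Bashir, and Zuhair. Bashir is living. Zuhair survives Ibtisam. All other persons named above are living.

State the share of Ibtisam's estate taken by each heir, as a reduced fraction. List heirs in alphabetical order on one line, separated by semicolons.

Bashir 1/10; Farouk 1/10; Jamal 1/10; Rashida 1/4; Umar 1/10; Yasmin 1/4; Zuhair 1/10

There is no surviving spouse, so the entire estate passes to Ibtisam's descendants per capita at each generation.
At generation 1 (Yasmin, Rashida, Dalia, Hamid) there are 4 shares of (1)/4 = 1/4 each.
Living: Yasmin and Rashida — each takes 1/4.
Deceased: Dalia and Hamid. Their combined 1/2 is pooled and carried to generation 2.
At generation 2 (Farouk, Umar, Jamal, Bashir, Zuhair) there are 5 shares of (1/2)/5 = 1/10 each.
Living: Farouk, Umar, Jamal, Bashir, and Zuhair — each takes 1/10.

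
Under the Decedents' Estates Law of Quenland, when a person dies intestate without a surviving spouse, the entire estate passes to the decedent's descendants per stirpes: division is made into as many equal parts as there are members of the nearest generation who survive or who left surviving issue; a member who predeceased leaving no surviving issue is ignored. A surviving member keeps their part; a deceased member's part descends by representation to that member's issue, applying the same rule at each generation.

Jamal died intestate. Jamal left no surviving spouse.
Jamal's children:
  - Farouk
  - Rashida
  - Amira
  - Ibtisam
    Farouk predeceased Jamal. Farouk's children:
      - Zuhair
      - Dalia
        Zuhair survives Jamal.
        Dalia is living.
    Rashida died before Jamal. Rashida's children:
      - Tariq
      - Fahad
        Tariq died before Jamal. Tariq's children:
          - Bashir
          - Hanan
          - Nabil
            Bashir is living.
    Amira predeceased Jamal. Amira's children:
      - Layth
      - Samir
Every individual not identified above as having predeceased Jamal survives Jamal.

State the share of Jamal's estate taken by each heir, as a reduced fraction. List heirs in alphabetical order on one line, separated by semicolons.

Bashir 1/24; Dalia 1/8; Fahad 1/8; Hanan 1/24; Ibtisam 1/4; Layth 1/8; Nabil 1/24; Samir 1/8; Zuhair 1/8

There is no surviving spouse, so the entire estate passes to Jamal's descendants per stirpes.
The estate is divided into 4 equal shares of 1/4 among Farouk, Rashida, Amira, Ibtisam.
Farouk predeceased; the 1/4 allotted to Farouk's branch passes to Farouk's issue by representation.
The 1/4 is divided into 2 equal shares of 1/8 among Zuhair, Dalia.
Zuhair is living and takes 1/8.
Dalia is living and takes 1/8.
Rashida predeceased; the 1/4 allotted to Rashida's branch passes to Rashida's issue by representation.
The 1/4 is divided into 2 equal shares of 1/8 among Tariq, Fahad.
Tariq predeceased; the 1/8 allotted to Tariq's branch passes to Tariq's issue by representation.
The 1/8 is divided into 3 equal shares of 1/24 among Bashir, Hanan, Nabil.
Bashir is living and takes 1/24.
Hanan is living and takes 1/24.
Nabil is living and takes 1/24.
Fahad is living and takes 1/8.
Amira predeceased; the 1/4 allotted to Amira's branch passes to Amira's issue by representation.
The 1/4 is divided into 2 equal shares of 1/8 among Layth, Samir.
Layth is living and takes 1/8.
Samir is living and takes 1/8.
Ibtisam is living and takes 1/4.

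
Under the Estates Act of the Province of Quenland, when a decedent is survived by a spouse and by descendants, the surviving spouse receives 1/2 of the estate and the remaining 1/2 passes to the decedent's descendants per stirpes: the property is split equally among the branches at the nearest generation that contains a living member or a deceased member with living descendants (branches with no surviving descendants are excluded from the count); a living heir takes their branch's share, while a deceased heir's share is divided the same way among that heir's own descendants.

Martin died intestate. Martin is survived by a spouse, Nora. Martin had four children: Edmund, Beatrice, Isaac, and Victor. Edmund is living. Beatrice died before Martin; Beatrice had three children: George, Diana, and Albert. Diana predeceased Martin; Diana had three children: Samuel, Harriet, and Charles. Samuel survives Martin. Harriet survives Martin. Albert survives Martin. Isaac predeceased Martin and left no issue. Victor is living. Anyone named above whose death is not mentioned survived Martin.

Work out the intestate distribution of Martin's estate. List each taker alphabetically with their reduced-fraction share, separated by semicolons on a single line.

Albert 1/18; Charles 1/54; Edmund 1/6; George 1/18; Harriet 1/54; Nora 1/2; Samuel 1/54; Victor 1/6

Nora, as surviving spouse, takes 1/2.
The remaining 1/2 passes to Martin's descendants per stirpes.
Isaac left no surviving issue, so that branch lapses and is disregarded.
The 1/2 is divided into 3 equal shares of 1/6 among Edmund, Beatrice, Victor.
Edmund is living and takes 1/6.
Beatrice predeceased; the 1/6 allotted to Beatrice's branch passes to Beatrice's issue by representation.
The 1/6 is divided into 3 equal shares of 1/18 among George, Diana, Albert.
George is living and takes 1/18.
Diana predeceased; the 1/18 allotted to Diana's branch passes to Diana's issue by representation.
The 1/18 is divided into 3 equal shares of 1/54 among Samuel, Harriet, Charles.
Samuel is living and takes 1/54.
Harriet is living and takes 1/54.
Charles is living and takes 1/54.
Albert is living and takes 1/18.
Victor is living and takes 1/6.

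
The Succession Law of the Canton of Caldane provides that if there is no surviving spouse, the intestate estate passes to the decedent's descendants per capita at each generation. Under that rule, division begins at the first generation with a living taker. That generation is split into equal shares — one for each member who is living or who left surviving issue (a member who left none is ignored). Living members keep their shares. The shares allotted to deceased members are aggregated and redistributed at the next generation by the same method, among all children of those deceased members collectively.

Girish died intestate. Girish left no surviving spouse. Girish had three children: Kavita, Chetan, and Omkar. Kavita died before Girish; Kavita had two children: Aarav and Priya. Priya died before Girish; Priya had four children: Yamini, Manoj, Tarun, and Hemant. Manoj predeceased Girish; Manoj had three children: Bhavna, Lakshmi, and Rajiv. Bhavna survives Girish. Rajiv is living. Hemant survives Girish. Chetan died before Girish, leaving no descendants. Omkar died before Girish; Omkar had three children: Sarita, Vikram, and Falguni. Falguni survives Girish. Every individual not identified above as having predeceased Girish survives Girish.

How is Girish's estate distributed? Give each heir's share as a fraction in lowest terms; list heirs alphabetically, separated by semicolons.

There is no surviving spouse, so the entire estate passes to Girish's descendants per capita at each generation.
No one at generation 1 (Kavita, Omkar) is living; moving to the next generation.
At generation 2 (Aarav, Priya, Sarita, Vikram, Falguni) there are 5 shares of (1)/5 = 1/5 each.
Living: Aarav, Sarita, Vikram, and Falguni — each takes 1/5.
Deceased: Priya. That 1/5 share is carried to generation 3.
At generation 3 (Yamini, Manoj, Tarun, Hemant) there are 4 shares of (1/5)/4 = 1/20 each.
Living: Yamini, Tarun, and Hemant — each takes 1/20.
Deceased: Manoj. That 1/20 share is carried to generation 4.
At generation 4 (Bhavna, Lakshmi, Rajiv) there are 3 shares of (1/20)/3 = 1/60 each.
Living: Bhavna, Lakshmi, and Rajiv — each takes 1/60.

Aarav 1/5; Bhavna 1/60; Falguni 1/5; Hemant 1/20; Lakshmi 1/60; Rajiv 1/60; Sarita 1/5; Tarun 1/20; Vikram 1/5; Yamini 1/20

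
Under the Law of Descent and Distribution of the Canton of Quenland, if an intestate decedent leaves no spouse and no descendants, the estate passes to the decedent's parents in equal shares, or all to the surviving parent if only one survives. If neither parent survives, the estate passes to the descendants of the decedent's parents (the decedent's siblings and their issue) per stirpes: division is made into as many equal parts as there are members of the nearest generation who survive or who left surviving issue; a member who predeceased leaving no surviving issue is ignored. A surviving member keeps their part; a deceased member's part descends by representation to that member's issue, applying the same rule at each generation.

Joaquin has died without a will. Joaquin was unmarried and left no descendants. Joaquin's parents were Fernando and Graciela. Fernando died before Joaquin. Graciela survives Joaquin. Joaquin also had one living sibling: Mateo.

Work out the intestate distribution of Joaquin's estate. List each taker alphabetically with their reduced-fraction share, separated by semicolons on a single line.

Only one parent, Graciela, survives, so Graciela takes the entire estate. The siblings take nothing because a surviving parent has priority.

Graciela 1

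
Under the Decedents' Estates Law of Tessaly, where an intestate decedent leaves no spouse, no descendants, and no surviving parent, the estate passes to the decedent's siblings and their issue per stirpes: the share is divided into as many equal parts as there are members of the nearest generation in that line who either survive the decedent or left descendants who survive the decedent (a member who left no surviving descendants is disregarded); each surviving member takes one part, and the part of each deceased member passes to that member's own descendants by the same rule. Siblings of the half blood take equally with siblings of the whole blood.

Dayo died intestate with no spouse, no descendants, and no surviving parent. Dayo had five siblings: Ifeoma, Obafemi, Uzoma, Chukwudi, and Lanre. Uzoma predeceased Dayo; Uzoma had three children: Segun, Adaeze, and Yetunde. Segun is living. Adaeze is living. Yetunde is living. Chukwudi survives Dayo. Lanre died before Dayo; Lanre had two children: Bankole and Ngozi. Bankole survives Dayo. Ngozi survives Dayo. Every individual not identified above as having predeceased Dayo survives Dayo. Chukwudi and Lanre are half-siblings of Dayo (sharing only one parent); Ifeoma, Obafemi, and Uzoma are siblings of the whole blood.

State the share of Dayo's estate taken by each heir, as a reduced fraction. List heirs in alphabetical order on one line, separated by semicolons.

Adaeze 1/15; Bankole 1/10; Chukwudi 1/5; Ifeoma 1/5; Ngozi 1/10; Obafemi 1/5; Segun 1/15; Yetunde 1/15

No spouse, descendants, or parent survives, so the estate passes to Dayo's siblings per stirpes.
Half-blood and whole-blood siblings take equally under the stated rule.
The estate is divided into 5 equal shares of 1/5 among Ifeoma, Obafemi, Uzoma, Chukwudi, Lanre.
Ifeoma is living and takes 1/5.
Obafemi is living and takes 1/5.
Uzoma predeceased; the 1/5 allotted to Uzoma's branch passes to Uzoma's issue by representation.
The 1/5 is divided into 3 equal shares of 1/15 among Segun, Adaeze, Yetunde.
Segun is living and takes 1/15.
Adaeze is living and takes 1/15.
Yetunde is living and takes 1/15.
Chukwudi is living and takes 1/5.
Lanre predeceased; the 1/5 allotted to Lanre's branch passes to Lanre's issue by representation.
The 1/5 is divided into 2 equal shares of 1/10 among Bankole, Ngozi.
Bankole is living and takes 1/10.
Ngozi is living and takes 1/10.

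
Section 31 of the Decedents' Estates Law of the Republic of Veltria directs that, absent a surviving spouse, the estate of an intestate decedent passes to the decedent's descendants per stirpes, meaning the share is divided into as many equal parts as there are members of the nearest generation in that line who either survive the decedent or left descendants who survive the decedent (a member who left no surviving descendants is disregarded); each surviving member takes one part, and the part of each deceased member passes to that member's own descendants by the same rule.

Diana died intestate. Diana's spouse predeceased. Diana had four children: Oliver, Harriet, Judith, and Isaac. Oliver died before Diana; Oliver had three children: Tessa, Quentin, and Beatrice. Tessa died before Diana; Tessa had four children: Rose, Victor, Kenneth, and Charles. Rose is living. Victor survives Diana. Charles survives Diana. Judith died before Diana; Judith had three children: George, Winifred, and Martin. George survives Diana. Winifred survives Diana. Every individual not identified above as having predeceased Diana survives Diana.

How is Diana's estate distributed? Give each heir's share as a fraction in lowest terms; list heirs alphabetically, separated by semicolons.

There is no surviving spouse, so the entire estate passes to Diana's descendants per stirpes.
The estate is divided into 4 equal shares of 1/4 among Oliver, Harriet, Judith, Isaac.
Oliver predeceased; the 1/4 allotted to Oliver's branch passes to Oliver's issue by representation.
The 1/4 is divided into 3 equal shares of 1/12 among Tessa, Quentin, Beatrice.
Tessa predeceased; the 1/12 allotted to Tessa's branch passes to Tessa's issue by representation.
The 1/12 is divided into 4 equal shares of 1/48 among Rose, Victor, Kenneth, Charles.
Rose is living and takes 1/48.
Victor is living and takes 1/48.
Kenneth is living and takes 1/48.
Charles is living and takes 1/48.
Quentin is living and takes 1/12.
Beatrice is living and takes 1/12.
Harriet is living and takes 1/4.
Judith predeceased; the 1/4 allotted to Judith's branch passes to Judith's issue by representation.
The 1/4 is divided into 3 equal shares of 1/12 among George, Winifred, Martin.
George is living and takes 1/12.
Winifred is living and takes 1/12.
Martin is living and takes 1/12.
Isaac is living and takes 1/4.

Beatrice 1/12; Charles 1/48; George 1/12; Harriet 1/4; Isaac 1/4; Kenneth 1/48; Martin 1/12; Quentin 1/12; Rose 1/48; Victor 1/48; Winifred 1/12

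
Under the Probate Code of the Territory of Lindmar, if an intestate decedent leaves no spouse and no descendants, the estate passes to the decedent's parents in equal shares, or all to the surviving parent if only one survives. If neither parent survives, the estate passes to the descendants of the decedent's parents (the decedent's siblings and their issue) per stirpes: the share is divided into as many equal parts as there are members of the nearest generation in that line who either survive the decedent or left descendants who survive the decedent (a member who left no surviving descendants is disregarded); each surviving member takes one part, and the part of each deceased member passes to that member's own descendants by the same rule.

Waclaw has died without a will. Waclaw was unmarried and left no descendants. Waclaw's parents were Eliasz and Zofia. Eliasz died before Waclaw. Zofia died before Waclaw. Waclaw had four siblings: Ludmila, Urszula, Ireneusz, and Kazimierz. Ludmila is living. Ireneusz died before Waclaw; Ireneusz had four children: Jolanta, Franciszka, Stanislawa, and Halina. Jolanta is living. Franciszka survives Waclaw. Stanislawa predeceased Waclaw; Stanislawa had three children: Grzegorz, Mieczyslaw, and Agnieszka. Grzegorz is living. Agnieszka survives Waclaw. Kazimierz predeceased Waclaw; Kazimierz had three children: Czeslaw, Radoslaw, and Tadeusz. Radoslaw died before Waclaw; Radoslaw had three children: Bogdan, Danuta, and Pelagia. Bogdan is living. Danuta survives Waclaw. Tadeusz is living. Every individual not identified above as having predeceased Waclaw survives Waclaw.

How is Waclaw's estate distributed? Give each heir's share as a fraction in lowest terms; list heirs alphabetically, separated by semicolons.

Agnieszka 1/48; Bogdan 1/36; Czeslaw 1/12; Danuta 1/36; Franciszka 1/16; Grzegorz 1/48; Halina 1/16; Jolanta 1/16; Ludmila 1/4; Mieczyslaw 1/48; Pelagia 1/36; Tadeusz 1/12; Urszula 1/4

Neither parent survives and there are no descendants, so the estate passes to Waclaw's siblings and their issue per stirpes.
The estate is divided into 4 equal shares of 1/4 among Ludmila, Urszula, Ireneusz, Kazimierz.
Ludmila is living and takes 1/4.
Urszula is living and takes 1/4.
Ireneusz predeceased; the 1/4 allotted to Ireneusz's branch passes to Ireneusz's issue by representation.
The 1/4 is divided into 4 equal shares of 1/16 among Jolanta, Franciszka, Stanislawa, Halina.
Jolanta is living and takes 1/16.
Franciszka is living and takes 1/16.
Stanislawa predeceased; the 1/16 allotted to Stanislawa's branch passes to Stanislawa's issue by representation.
The 1/16 is divided into 3 equal shares of 1/48 among Grzegorz, Mieczyslaw, Agnieszka.
Grzegorz is living and takes 1/48.
Mieczyslaw is living and takes 1/48.
Agnieszka is living and takes 1/48.
Halina is living and takes 1/16.
Kazimierz predeceased; the 1/4 allotted to Kazimierz's branch passes to Kazimierz's issue by representation.
The 1/4 is divided into 3 equal shares of 1/12 among Czeslaw, Radoslaw, Tadeusz.
Czeslaw is living and takes 1/12.
Radoslaw predeceased; the 1/12 allotted to Radoslaw's branch passes to Radoslaw's issue by representation.
The 1/12 is divided into 3 equal shares of 1/36 among Bogdan, Danuta, Pelagia.
Bogdan is living and takes 1/36.
Danuta is living and takes 1/36.
Pelagia is living and takes 1/36.
Tadeusz is living and takes 1/12.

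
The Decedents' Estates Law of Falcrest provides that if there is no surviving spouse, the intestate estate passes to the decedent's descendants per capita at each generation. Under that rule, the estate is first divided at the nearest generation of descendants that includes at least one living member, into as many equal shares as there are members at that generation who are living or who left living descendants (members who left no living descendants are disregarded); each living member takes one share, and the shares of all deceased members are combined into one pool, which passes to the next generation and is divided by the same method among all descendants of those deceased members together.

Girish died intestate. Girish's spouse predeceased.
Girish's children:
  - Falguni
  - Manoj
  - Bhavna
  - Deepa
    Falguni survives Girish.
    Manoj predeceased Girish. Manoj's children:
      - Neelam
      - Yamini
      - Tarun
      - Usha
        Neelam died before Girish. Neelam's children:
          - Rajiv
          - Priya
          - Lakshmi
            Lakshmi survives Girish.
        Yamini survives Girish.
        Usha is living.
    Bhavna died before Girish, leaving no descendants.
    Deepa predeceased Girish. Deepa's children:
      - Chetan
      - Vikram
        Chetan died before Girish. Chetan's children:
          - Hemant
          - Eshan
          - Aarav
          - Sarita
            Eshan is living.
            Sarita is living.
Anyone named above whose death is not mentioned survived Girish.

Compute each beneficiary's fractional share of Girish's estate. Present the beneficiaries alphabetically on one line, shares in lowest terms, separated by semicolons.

Aarav 2/63; Eshan 2/63; Falguni 1/3; Hemant 2/63; Lakshmi 2/63; Priya 2/63; Rajiv 2/63; Sarita 2/63; Tarun 1/9; Usha 1/9; Vikram 1/9; Yamini 1/9

There is no surviving spouse, so the entire estate passes to Girish's descendants per capita at each generation.
At generation 1 (Falguni, Manoj, Deepa) there are 3 shares of (1)/3 = 1/3 each.
Living: Falguni — each takes 1/3.
Deceased: Manoj and Deepa. Their combined 2/3 is pooled and carried to generation 2.
At generation 2 (Neelam, Yamini, Tarun, Usha, Chetan, Vikram) there are 6 shares of (2/3)/6 = 1/9 each.
Living: Yamini, Tarun, Usha, and Vikram — each takes 1/9.
Deceased: Neelam and Chetan. Their combined 2/9 is pooled and carried to generation 3.
At generation 3 (Rajiv, Priya, Lakshmi, Hemant, Eshan, Aarav, Sarita) there are 7 shares of (2/9)/7 = 2/63 each.
Living: Rajiv, Priya, Lakshmi, Hemant, Eshan, Aarav, and Sarita — each takes 2/63.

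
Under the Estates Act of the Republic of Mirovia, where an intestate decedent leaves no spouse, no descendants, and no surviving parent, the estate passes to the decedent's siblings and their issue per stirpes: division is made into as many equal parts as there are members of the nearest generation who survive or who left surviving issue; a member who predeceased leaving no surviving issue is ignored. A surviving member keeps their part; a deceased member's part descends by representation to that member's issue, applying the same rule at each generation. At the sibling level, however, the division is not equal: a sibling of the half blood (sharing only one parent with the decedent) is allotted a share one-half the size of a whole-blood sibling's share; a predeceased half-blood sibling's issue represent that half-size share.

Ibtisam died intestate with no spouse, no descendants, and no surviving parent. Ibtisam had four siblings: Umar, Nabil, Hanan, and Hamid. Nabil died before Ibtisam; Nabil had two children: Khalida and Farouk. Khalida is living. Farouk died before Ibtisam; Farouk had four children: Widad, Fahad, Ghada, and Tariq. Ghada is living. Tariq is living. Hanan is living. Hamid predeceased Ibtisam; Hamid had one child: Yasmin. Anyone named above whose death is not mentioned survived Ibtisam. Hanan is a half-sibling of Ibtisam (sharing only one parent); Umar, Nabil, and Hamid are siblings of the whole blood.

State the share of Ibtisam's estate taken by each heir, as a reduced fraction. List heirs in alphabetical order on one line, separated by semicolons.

Fahad 1/28; Ghada 1/28; Hanan 1/7; Khalida 1/7; Tariq 1/28; Umar 2/7; Widad 1/28; Yasmin 2/7

No spouse, descendants, or parent survives, so the estate passes to Ibtisam's siblings per stirpes.
Half-blood siblings count for one-half the weight of whole-blood siblings at the initial division.
Dividing 1 in proportion to weights (total weight 7/2): Umar (weight 1) → 2/7; Nabil (weight 1) → 2/7; Hanan (weight 1/2) → 1/7; Hamid (weight 1) → 2/7.
Umar is living and takes 2/7.
Nabil predeceased; the 2/7 allotted to Nabil's branch passes to Nabil's issue by representation.
The 2/7 is divided into 2 equal shares of 1/7 among Khalida, Farouk.
Khalida is living and takes 1/7.
Farouk predeceased; the 1/7 allotted to Farouk's branch passes to Farouk's issue by representation.
The 1/7 is divided into 4 equal shares of 1/28 among Widad, Fahad, Ghada, Tariq.
Widad is living and takes 1/28.
Fahad is living and takes 1/28.
Ghada is living and takes 1/28.
Tariq is living and takes 1/28.
Hanan is living and takes 1/7.
Hamid predeceased; the 2/7 allotted to Hamid's branch passes to Hamid's issue by representation.
Yasmin is the sole taker at this level and receives the full 2/7.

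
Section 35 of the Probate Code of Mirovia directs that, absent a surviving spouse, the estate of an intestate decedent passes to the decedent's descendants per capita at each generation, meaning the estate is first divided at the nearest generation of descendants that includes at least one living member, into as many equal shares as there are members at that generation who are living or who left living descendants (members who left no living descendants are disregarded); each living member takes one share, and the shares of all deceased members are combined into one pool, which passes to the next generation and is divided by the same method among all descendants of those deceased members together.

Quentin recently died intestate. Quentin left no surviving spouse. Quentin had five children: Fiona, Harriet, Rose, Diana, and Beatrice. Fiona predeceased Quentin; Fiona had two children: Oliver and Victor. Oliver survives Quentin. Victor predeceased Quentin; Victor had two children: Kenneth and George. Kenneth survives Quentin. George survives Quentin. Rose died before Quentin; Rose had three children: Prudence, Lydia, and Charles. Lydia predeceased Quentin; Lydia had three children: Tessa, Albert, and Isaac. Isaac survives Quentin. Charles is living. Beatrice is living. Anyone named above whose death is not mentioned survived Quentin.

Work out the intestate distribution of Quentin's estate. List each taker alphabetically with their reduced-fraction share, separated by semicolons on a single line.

There is no surviving spouse, so the entire estate passes to Quentin's descendants per capita at each generation.
At generation 1 (Fiona, Harriet, Rose, Diana, Beatrice) there are 5 shares of (1)/5 = 1/5 each.
Living: Harriet, Diana, and Beatrice — each takes 1/5.
Deceased: Fiona and Rose. Their combined 2/5 is pooled and carried to generation 2.
At generation 2 (Oliver, Victor, Prudence, Lydia, Charles) there are 5 shares of (2/5)/5 = 2/25 each.
Living: Oliver, Prudence, and Charles — each takes 2/25.
Deceased: Victor and Lydia. Their combined 4/25 is pooled and carried to generation 3.
At generation 3 (Kenneth, George, Tessa, Albert, Isaac) there are 5 shares of (4/25)/5 = 4/125 each.
Living: Kenneth, George, Tessa, Albert, and Isaac — each takes 4/125.

Albert 4/125; Beatrice 1/5; Charles 2/25; Diana 1/5; George 4/125; Harriet 1/5; Isaac 4/125; Kenneth 4/125; Oliver 2/25; Prudence 2/25; Tessa 4/125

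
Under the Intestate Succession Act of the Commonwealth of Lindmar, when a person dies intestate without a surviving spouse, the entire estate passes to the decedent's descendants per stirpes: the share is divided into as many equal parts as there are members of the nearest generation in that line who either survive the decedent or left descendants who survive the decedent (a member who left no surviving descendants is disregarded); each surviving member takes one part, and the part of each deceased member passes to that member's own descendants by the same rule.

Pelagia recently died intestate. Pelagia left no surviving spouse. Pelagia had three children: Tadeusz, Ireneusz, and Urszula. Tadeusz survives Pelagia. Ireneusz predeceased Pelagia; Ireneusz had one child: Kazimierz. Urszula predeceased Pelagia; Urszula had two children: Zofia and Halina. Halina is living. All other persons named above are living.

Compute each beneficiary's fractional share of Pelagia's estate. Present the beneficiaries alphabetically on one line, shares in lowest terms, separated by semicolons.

Halina 1/6; Kazimierz 1/3; Tadeusz 1/3; Zofia 1/6

There is no surviving spouse, so the entire estate passes to Pelagia's descendants per stirpes.
The estate is divided into 3 equal shares of 1/3 among Tadeusz, Ireneusz, Urszula.
Tadeusz is living and takes 1/3.
Ireneusz predeceased; the 1/3 allotted to Ireneusz's branch passes to Ireneusz's issue by representation.
Kazimierz is the sole taker at this level and receives the full 1/3.
Urszula predeceased; the 1/3 allotted to Urszula's branch passes to Urszula's issue by representation.
The 1/3 is divided into 2 equal shares of 1/6 among Zofia, Halina.
Zofia is living and takes 1/6.
Halina is living and takes 1/6.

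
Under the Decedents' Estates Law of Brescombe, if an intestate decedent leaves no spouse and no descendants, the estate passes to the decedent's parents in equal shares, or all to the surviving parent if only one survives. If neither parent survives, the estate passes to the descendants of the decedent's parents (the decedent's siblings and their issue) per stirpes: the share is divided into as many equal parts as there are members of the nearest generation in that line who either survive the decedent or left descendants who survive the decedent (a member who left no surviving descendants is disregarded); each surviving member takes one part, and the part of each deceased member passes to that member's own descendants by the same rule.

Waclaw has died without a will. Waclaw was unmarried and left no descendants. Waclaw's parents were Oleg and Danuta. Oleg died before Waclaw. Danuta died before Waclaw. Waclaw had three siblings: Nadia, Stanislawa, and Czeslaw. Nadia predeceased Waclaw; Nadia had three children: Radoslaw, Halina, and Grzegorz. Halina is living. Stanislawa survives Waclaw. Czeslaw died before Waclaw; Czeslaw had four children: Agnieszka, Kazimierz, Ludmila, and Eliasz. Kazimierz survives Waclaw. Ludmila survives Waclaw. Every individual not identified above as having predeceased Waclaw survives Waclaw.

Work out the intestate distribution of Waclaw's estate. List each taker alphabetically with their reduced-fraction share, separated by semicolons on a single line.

Agnieszka 1/12; Eliasz 1/12; Grzegorz 1/9; Halina 1/9; Kazimierz 1/12; Ludmila 1/12; Radoslaw 1/9; Stanislawa 1/3

Neither parent survives and there are no descendants, so the estate passes to Waclaw's siblings and their issue per stirpes.
The estate is divided into 3 equal shares of 1/3 among Nadia, Stanislawa, Czeslaw.
Nadia predeceased; the 1/3 allotted to Nadia's branch passes to Nadia's issue by representation.
The 1/3 is divided into 3 equal shares of 1/9 among Radoslaw, Halina, Grzegorz.
Radoslaw is living and takes 1/9.
Halina is living and takes 1/9.
Grzegorz is living and takes 1/9.
Stanislawa is living and takes 1/3.
Czeslaw predeceased; the 1/3 allotted to Czeslaw's branch passes to Czeslaw's issue by representation.
The 1/3 is divided into 4 equal shares of 1/12 among Agnieszka, Kazimierz, Ludmila, Eliasz.
Agnieszka is living and takes 1/12.
Kazimierz is living and takes 1/12.
Ludmila is living and takes 1/12.
Eliasz is living and takes 1/12.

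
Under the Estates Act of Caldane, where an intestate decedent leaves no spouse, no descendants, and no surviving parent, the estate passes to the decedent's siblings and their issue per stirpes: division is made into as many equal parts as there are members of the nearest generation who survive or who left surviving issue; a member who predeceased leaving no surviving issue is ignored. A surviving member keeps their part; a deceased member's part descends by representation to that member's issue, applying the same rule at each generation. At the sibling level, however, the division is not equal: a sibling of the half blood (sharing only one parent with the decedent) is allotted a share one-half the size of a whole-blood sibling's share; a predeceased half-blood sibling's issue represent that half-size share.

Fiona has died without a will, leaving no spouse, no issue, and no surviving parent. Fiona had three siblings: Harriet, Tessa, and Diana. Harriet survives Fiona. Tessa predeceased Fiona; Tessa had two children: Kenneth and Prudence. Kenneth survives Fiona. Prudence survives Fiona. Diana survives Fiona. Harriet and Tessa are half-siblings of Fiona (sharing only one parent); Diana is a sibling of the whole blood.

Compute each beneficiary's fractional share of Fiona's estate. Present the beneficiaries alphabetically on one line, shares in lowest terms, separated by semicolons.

Diana 1/2; Harriet 1/4; Kenneth 1/8; Prudence 1/8

No spouse, descendants, or parent survives, so the estate passes to Fiona's siblings per stirpes.
Half-blood siblings count for one-half the weight of whole-blood siblings at the initial division.
Dividing 1 in proportion to weights (total weight 2): Harriet (weight 1/2) → 1/4; Tessa (weight 1/2) → 1/4; Diana (weight 1) → 1/2.
Harriet is living and takes 1/4.
Tessa predeceased; the 1/4 allotted to Tessa's branch passes to Tessa's issue by representation.
The 1/4 is divided into 2 equal shares of 1/8 among Kenneth, Prudence.
Kenneth is living and takes 1/8.
Prudence is living and takes 1/8.
Diana is living and takes 1/2.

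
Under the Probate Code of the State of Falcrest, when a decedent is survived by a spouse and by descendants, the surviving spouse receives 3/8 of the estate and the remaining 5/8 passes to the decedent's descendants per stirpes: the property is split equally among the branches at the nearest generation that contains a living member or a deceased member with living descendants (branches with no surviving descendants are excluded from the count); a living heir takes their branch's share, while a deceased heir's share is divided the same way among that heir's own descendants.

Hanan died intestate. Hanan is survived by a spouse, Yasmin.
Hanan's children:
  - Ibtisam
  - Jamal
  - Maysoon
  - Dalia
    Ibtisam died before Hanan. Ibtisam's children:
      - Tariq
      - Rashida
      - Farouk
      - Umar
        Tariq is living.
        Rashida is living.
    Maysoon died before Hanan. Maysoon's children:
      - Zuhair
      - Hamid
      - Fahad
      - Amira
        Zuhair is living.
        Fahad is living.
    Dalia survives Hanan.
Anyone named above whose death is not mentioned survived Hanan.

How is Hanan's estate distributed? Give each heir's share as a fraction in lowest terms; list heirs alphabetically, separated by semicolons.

Yasmin, as surviving spouse, takes 3/8.
The remaining 5/8 passes to Hanan's descendants per stirpes.
The 5/8 is divided into 4 equal shares of 5/32 among Ibtisam, Jamal, Maysoon, Dalia.
Ibtisam predeceased; the 5/32 allotted to Ibtisam's branch passes to Ibtisam's issue by representation.
The 5/32 is divided into 4 equal shares of 5/128 among Tariq, Rashida, Farouk, Umar.
Tariq is living and takes 5/128.
Rashida is living and takes 5/128.
Farouk is living and takes 5/128.
Umar is living and takes 5/128.
Jamal is living and takes 5/32.
Maysoon predeceased; the 5/32 allotted to Maysoon's branch passes to Maysoon's issue by representation.
The 5/32 is divided into 4 equal shares of 5/128 among Zuhair, Hamid, Fahad, Amira.
Zuhair is living and takes 5/128.
Hamid is living and takes 5/128.
Fahad is living and takes 5/128.
Amira is living and takes 5/128.
Dalia is living and takes 5/32.

Amira 5/128; Dalia 5/32; Fahad 5/128; Farouk 5/128; Hamid 5/128; Jamal 5/32; Rashida 5/128; Tariq 5/128; Umar 5/128; Yasmin 3/8; Zuhair 5/128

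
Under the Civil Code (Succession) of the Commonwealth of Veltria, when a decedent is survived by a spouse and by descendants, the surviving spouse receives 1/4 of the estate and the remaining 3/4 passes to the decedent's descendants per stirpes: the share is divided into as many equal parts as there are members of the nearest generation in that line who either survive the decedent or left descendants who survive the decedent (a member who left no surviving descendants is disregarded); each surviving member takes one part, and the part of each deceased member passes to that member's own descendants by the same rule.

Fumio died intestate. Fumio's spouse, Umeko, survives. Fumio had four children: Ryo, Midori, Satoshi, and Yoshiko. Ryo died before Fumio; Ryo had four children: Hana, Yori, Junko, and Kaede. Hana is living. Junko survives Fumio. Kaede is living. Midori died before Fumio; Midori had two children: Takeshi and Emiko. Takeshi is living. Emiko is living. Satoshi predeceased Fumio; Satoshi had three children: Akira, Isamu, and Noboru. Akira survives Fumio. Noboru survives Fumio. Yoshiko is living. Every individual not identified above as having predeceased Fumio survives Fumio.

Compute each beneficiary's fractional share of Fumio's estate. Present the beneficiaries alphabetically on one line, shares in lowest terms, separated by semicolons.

Akira 1/16; Emiko 3/32; Hana 3/64; Isamu 1/16; Junko 3/64; Kaede 3/64; Noboru 1/16; Takeshi 3/32; Umeko 1/4; Yori 3/64; Yoshiko 3/16

Umeko, as surviving spouse, takes 1/4.
The remaining 3/4 passes to Fumio's descendants per stirpes.
The 3/4 is divided into 4 equal shares of 3/16 among Ryo, Midori, Satoshi, Yoshiko.
Ryo predeceased; the 3/16 allotted to Ryo's branch passes to Ryo's issue by representation.
The 3/16 is divided into 4 equal shares of 3/64 among Hana, Yori, Junko, Kaede.
Hana is living and takes 3/64.
Yori is living and takes 3/64.
Junko is living and takes 3/64.
Kaede is living and takes 3/64.
Midori predeceased; the 3/16 allotted to Midori's branch passes to Midori's issue by representation.
The 3/16 is divided into 2 equal shares of 3/32 among Takeshi, Emiko.
Takeshi is living and takes 3/32.
Emiko is living and takes 3/32.
Satoshi predeceased; the 3/16 allotted to Satoshi's branch passes to Satoshi's issue by representation.
The 3/16 is divided into 3 equal shares of 1/16 among Akira, Isamu, Noboru.
Akira is living and takes 1/16.
Isamu is living and takes 1/16.
Noboru is living and takes 1/16.
Yoshiko is living and takes 3/16.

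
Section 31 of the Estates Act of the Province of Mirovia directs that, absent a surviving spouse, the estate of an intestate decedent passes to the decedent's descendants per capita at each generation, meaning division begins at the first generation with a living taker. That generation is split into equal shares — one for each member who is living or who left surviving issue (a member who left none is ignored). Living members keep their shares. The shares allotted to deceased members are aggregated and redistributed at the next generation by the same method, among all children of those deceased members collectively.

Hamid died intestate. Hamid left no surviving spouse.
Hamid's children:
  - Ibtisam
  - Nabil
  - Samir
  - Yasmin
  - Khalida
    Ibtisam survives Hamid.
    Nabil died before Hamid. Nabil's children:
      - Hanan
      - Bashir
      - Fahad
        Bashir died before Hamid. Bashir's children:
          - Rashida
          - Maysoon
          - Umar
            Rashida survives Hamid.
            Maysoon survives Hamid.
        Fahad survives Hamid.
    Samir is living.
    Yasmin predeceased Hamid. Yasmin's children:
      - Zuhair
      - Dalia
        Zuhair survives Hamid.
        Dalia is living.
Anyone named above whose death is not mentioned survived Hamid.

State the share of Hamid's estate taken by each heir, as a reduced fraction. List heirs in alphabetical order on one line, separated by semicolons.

Dalia 2/25; Fahad 2/25; Hanan 2/25; Ibtisam 1/5; Khalida 1/5; Maysoon 2/75; Rashida 2/75; Samir 1/5; Umar 2/75; Zuhair 2/25

There is no surviving spouse, so the entire estate passes to Hamid's descendants per capita at each generation.
At generation 1 (Ibtisam, Nabil, Samir, Yasmin, Khalida) there are 5 shares of (1)/5 = 1/5 each.
Living: Ibtisam, Samir, and Khalida — each takes 1/5.
Deceased: Nabil and Yasmin. Their combined 2/5 is pooled and carried to generation 2.
At generation 2 (Hanan, Bashir, Fahad, Zuhair, Dalia) there are 5 shares of (2/5)/5 = 2/25 each.
Living: Hanan, Fahad, Zuhair, and Dalia — each takes 2/25.
Deceased: Bashir. That 2/25 share is carried to generation 3.
At generation 3 (Rashida, Maysoon, Umar) there are 3 shares of (2/25)/3 = 2/75 each.
Living: Rashida, Maysoon, and Umar — each takes 2/75.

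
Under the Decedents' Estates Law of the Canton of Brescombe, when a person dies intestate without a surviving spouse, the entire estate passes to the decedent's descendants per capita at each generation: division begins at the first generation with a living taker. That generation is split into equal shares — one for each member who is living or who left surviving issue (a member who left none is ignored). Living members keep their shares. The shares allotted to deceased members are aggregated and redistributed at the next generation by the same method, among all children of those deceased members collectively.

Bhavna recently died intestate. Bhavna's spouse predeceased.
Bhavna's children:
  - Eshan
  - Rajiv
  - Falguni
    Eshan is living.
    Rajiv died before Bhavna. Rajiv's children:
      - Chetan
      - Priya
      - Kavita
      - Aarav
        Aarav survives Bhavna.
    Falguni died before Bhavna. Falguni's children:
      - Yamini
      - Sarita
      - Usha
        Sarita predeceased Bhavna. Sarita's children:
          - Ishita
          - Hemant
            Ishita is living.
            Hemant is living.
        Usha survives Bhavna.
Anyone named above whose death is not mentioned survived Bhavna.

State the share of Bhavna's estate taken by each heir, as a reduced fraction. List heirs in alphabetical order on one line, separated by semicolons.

Aarav 2/21; Chetan 2/21; Eshan 1/3; Hemant 1/21; Ishita 1/21; Kavita 2/21; Priya 2/21; Usha 2/21; Yamini 2/21

There is no surviving spouse, so the entire estate passes to Bhavna's descendants per capita at each generation.
At generation 1 (Eshan, Rajiv, Falguni) there are 3 shares of (1)/3 = 1/3 each.
Living: Eshan — each takes 1/3.
Deceased: Rajiv and Falguni. Their combined 2/3 is pooled and carried to generation 2.
At generation 2 (Chetan, Priya, Kavita, Aarav, Yamini, Sarita, Usha) there are 7 shares of (2/3)/7 = 2/21 each.
Living: Chetan, Priya, Kavita, Aarav, Yamini, and Usha — each takes 2/21.
Deceased: Sarita. That 2/21 share is carried to generation 3.
At generation 3 (Ishita, Hemant) there are 2 shares of (2/21)/2 = 1/21 each.
Living: Ishita and Hemant — each takes 1/21.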